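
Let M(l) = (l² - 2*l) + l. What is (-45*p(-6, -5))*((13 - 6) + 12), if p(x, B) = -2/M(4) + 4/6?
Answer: -855/2 ≈ -427.50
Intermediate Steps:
M(l) = l² - l
p(x, B) = ½ (p(x, B) = -2*1/(4*(-1 + 4)) + 4/6 = -2/(4*3) + 4*(⅙) = -2/12 + ⅔ = -2*1/12 + ⅔ = -⅙ + ⅔ = ½)
(-45*p(-6, -5))*((13 - 6) + 12) = (-45*½)*((13 - 6) + 12) = -45*(7 + 12)/2 = -45/2*19 = -855/2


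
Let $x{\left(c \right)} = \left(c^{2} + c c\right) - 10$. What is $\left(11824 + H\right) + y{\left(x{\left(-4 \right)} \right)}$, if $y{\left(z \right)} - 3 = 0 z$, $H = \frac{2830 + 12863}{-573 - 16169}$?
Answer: $\frac{197991941}{16742} \approx 11826.0$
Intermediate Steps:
$H = - \frac{15693}{16742}$ ($H = \frac{15693}{-16742} = 15693 \left(- \frac{1}{16742}\right) = - \frac{15693}{16742} \approx -0.93734$)
$x{\left(c \right)} = -10 + 2 c^{2}$ ($x{\left(c \right)} = \left(c^{2} + c^{2}\right) - 10 = 2 c^{2} - 10 = -10 + 2 c^{2}$)
$y{\left(z \right)} = 3$ ($y{\left(z \right)} = 3 + 0 z = 3 + 0 = 3$)
$\left(11824 + H\right) + y{\left(x{\left(-4 \right)} \right)} = \left(11824 - \frac{15693}{16742}\right) + 3 = \frac{197941715}{16742} + 3 = \frac{197991941}{16742}$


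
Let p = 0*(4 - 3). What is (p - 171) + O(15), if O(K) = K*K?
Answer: 54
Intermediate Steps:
p = 0 (p = 0*1 = 0)
O(K) = K²
(p - 171) + O(15) = (0 - 171) + 15² = -171 + 225 = 54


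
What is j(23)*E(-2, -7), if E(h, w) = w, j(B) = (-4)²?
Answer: -112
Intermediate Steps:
j(B) = 16
j(23)*E(-2, -7) = 16*(-7) = -112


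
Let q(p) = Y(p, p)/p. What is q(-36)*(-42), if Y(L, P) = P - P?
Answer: 0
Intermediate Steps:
Y(L, P) = 0
q(p) = 0 (q(p) = 0/p = 0)
q(-36)*(-42) = 0*(-42) = 0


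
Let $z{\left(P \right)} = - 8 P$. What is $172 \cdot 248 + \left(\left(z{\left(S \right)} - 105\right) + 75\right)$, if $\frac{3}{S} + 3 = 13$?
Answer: $\frac{213118}{5} \approx 42624.0$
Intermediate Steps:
$S = \frac{3}{10}$ ($S = \frac{3}{-3 + 13} = \frac{3}{10} \approx 0.3$)
$172 \cdot 248 + \left(\left(z{\left(S \right)} - 105\right) + 75\right) = 172 \cdot 248 + \left(\left(\left(-8\right) \frac{3}{10} - 105\right) + 75\right) = 42656 + \left(\left(- \frac{12}{5} - 105\right) + 75\right) = 42656 + \left(- \frac{537}{5} + 75\right) = 42656 - \frac{162}{5} = \frac{213118}{5}$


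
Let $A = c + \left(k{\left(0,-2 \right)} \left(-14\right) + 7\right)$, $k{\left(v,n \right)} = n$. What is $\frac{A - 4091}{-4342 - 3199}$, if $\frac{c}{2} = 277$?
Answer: $\frac{3502}{7541} \approx 0.46439$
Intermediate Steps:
$c = 554$ ($c = 2 \cdot 277 = 554$)
$A = 589$ ($A = 554 + \left(\left(-2\right) \left(-14\right) + 7\right) = 554 + \left(28 + 7\right) = 554 + 35 = 589$)
$\frac{A - 4091}{-4342 - 3199} = \frac{589 - 4091}{-4342 - 3199} = - \frac{3502}{-7541} = \left(-3502\right) \left(- \frac{1}{7541}\right) = \frac{3502}{7541}$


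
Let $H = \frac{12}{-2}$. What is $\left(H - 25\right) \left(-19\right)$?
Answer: $589$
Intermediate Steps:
$H = -6$ ($H = 12 \left(- \frac{1}{2}\right) = -6$)
$\left(H - 25\right) \left(-19\right) = \left(-6 - 25\right) \left(-19\right) = \left(-31\right) \left(-19\right) = 589$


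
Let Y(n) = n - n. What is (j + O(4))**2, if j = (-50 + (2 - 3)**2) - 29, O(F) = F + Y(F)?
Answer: 5476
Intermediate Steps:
Y(n) = 0
O(F) = F (O(F) = F + 0 = F)
j = -78 (j = (-50 + (-1)**2) - 29 = (-50 + 1) - 29 = -49 - 29 = -78)
(j + O(4))**2 = (-78 + 4)**2 = (-74)**2 = 5476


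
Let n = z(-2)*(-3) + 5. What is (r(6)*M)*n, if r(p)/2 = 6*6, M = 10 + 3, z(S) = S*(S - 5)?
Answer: -34632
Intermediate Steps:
z(S) = S*(-5 + S)
M = 13
r(p) = 72 (r(p) = 2*(6*6) = 2*36 = 72)
n = -37 (n = -2*(-5 - 2)*(-3) + 5 = -2*(-7)*(-3) + 5 = 14*(-3) + 5 = -42 + 5 = -37)
(r(6)*M)*n = (72*13)*(-37) = 936*(-37) = -34632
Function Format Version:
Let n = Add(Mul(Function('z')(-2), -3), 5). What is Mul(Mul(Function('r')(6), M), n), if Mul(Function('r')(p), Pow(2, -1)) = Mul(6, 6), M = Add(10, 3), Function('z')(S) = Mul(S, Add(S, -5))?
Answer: -34632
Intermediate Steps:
Function('z')(S) = Mul(S, Add(-5, S))
M = 13
Function('r')(p) = 72 (Function('r')(p) = Mul(2, Mul(6, 6)) = Mul(2, 36) = 72)
n = -37 (n = Add(Mul(Mul(-2, Add(-5, -2)), -3), 5) = Add(Mul(Mul(-2, -7), -3), 5) = Add(Mul(14, -3), 5) = Add(-42, 5) = -37)
Mul(Mul(Function('r')(6), M), n) = Mul(Mul(72, 13), -37) = Mul(936, -37) = -34632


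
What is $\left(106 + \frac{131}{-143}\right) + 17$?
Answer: $\frac{17458}{143} \approx 122.08$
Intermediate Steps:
$\left(106 + \frac{131}{-143}\right) + 17 = \left(106 + 131 \left(- \frac{1}{143}\right)\right) + 17 = \left(106 - \frac{131}{143}\right) + 17 = \frac{15027}{143} + 17 = \frac{17458}{143}$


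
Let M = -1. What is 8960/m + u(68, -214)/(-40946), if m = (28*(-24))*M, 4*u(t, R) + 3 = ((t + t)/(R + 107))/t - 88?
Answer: 701024737/52574664 ≈ 13.334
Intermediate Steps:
u(t, R) = -91/4 + 1/(2*(107 + R)) (u(t, R) = -3/4 + (((t + t)/(R + 107))/t - 88)/4 = -3/4 + (((2*t)/(107 + R))/t - 88)/4 = -3/4 + ((2*t/(107 + R))/t - 88)/4 = -3/4 + (2/(107 + R) - 88)/4 = -3/4 + (-88 + 2/(107 + R))/4 = -3/4 + (-22 + 1/(2*(107 + R))) = -91/4 + 1/(2*(107 + R)))
m = 672 (m = (28*(-24))*(-1) = -672*(-1) = 672)
8960/m + u(68, -214)/(-40946) = 8960/672 + ((-9735 - 91*(-214))/(4*(107 - 214)))/(-40946) = 8960*(1/672) + ((1/4)*(-9735 + 19474)/(-107))*(-1/40946) = 40/3 + ((1/4)*(-1/107)*9739)*(-1/40946) = 40/3 - 9739/428*(-1/40946) = 40/3 + 9739/17524888 = 701024737/52574664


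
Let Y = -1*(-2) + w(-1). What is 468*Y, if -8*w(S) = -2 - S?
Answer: 1989/2 ≈ 994.50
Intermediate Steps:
w(S) = ¼ + S/8 (w(S) = -(-2 - S)/8 = ¼ + S/8)
Y = 17/8 (Y = -1*(-2) + (¼ + (⅛)*(-1)) = 2 + (¼ - ⅛) = 2 + ⅛ = 17/8 ≈ 2.1250)
468*Y = 468*(17/8) = 1989/2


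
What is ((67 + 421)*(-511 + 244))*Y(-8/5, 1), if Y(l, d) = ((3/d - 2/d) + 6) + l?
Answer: -3517992/5 ≈ -7.0360e+5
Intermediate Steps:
Y(l, d) = 6 + l + 1/d (Y(l, d) = (1/d + 6) + l = (6 + 1/d) + l = 6 + l + 1/d)
((67 + 421)*(-511 + 244))*Y(-8/5, 1) = ((67 + 421)*(-511 + 244))*(6 - 8/5 + 1/1) = (488*(-267))*(6 - 8*⅕ + 1) = -130296*(6 - 8/5 + 1) = -130296*27/5 = -3517992/5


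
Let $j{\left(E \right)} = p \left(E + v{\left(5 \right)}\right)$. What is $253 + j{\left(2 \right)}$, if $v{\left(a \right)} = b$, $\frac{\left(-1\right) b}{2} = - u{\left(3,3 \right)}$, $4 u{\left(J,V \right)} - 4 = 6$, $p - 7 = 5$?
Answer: $337$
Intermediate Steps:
$p = 12$ ($p = 7 + 5 = 12$)
$u{\left(J,V \right)} = \frac{5}{2}$ ($u{\left(J,V \right)} = 1 + \frac{1}{4} \cdot 6 = 1 + \frac{3}{2} = \frac{5}{2}$)
$b = 5$ ($b = - 2 \left(\left(-1\right) \frac{5}{2}\right) = \left(-2\right) \left(- \frac{5}{2}\right) = 5$)
$v{\left(a \right)} = 5$
$j{\left(E \right)} = 60 + 12 E$ ($j{\left(E \right)} = 12 \left(E + 5\right) = 12 \left(5 + E\right) = 60 + 12 E$)
$253 + j{\left(2 \right)} = 253 + \left(60 + 12 \cdot 2\right) = 253 + \left(60 + 24\right) = 253 + 84 = 337$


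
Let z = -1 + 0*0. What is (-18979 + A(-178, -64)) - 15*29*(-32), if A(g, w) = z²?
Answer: -5058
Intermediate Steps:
z = -1 (z = -1 + 0 = -1)
A(g, w) = 1 (A(g, w) = (-1)² = 1)
(-18979 + A(-178, -64)) - 15*29*(-32) = (-18979 + 1) - 15*29*(-32) = -18978 - 435*(-32) = -18978 + 13920 = -5058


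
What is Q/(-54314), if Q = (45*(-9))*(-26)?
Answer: -405/2089 ≈ -0.19387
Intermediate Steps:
Q = 10530 (Q = -405*(-26) = 10530)
Q/(-54314) = 10530/(-54314) = 10530*(-1/54314) = -405/2089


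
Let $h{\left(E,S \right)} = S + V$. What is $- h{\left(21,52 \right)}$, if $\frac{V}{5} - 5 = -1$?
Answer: $-72$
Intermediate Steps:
$V = 20$ ($V = 25 + 5 \left(-1\right) = 25 - 5 = 20$)
$h{\left(E,S \right)} = 20 + S$ ($h{\left(E,S \right)} = S + 20 = 20 + S$)
$- h{\left(21,52 \right)} = - (20 + 52) = \left(-1\right) 72 = -72$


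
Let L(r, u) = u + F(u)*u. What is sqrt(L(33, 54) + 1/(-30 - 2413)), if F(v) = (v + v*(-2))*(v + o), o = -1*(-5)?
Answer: I*sqrt(1026479147953)/2443 ≈ 414.72*I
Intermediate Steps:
o = 5
F(v) = -v*(5 + v) (F(v) = (v + v*(-2))*(v + 5) = (v - 2*v)*(5 + v) = (-v)*(5 + v) = -v*(5 + v))
L(r, u) = u - u**2*(5 + u) (L(r, u) = u + (-u*(5 + u))*u = u - u**2*(5 + u))
sqrt(L(33, 54) + 1/(-30 - 2413)) = sqrt(-1*54*(-1 + 54*(5 + 54)) + 1/(-30 - 2413)) = sqrt(-1*54*(-1 + 54*59) + 1/(-2443)) = sqrt(-1*54*(-1 + 3186) - 1/2443) = sqrt(-1*54*3185 - 1/2443) = sqrt(-171990 - 1/2443) = sqrt(-420171571/2443) = I*sqrt(1026479147953)/2443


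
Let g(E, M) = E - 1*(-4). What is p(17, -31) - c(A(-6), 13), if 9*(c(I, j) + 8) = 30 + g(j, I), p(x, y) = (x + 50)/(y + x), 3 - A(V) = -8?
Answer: -253/126 ≈ -2.0079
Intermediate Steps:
g(E, M) = 4 + E (g(E, M) = E + 4 = 4 + E)
A(V) = 11 (A(V) = 3 - 1*(-8) = 3 + 8 = 11)
p(x, y) = (50 + x)/(x + y)
c(I, j) = -38/9 + j/9 (c(I, j) = -8 + (30 + (4 + j))/9 = -8 + (34 + j)/9 = -8 + (34/9 + j/9) = -38/9 + j/9)
p(17, -31) - c(A(-6), 13) = (50 + 17)/(17 - 31) - (-38/9 + (⅑)*13) = 67/(-14) - (-38/9 + 13/9) = -1/14*67 - 1*(-25/9) = -67/14 + 25/9 = -253/126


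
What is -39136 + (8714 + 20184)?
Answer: -10238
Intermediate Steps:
-39136 + (8714 + 20184) = -39136 + 28898 = -10238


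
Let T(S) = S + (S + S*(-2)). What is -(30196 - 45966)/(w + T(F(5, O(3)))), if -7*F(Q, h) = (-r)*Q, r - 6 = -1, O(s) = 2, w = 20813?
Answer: 15770/20813 ≈ 0.75770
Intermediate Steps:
r = 5 (r = 6 - 1 = 5)
F(Q, h) = 5*Q/7 (F(Q, h) = -(-1*5)*Q/7 = -(-5)*Q/7 = 5*Q/7)
T(S) = 0 (T(S) = S + (S - 2*S) = S - S = 0)
-(30196 - 45966)/(w + T(F(5, O(3)))) = -(30196 - 45966)/(20813 + 0) = -(-15770)/20813 = -1*(-15770/20813) = 15770/20813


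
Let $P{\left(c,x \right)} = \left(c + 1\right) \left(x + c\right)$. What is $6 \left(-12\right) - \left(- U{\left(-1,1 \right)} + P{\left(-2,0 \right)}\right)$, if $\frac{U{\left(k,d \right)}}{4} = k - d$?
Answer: $-82$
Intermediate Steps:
$U{\left(k,d \right)} = - 4 d + 4 k$ ($U{\left(k,d \right)} = 4 \left(k - d\right) = - 4 d + 4 k$)
$P{\left(c,x \right)} = \left(1 + c\right) \left(c + x\right)$
$6 \left(-12\right) - \left(- U{\left(-1,1 \right)} + P{\left(-2,0 \right)}\right) = 6 \left(-12\right) + \left(\left(\left(-4\right) 1 + 4 \left(-1\right)\right) - \left(-2 + 0 + \left(-2\right)^{2} - 0\right)\right) = -72 - 10 = -82$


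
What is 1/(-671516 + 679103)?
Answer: 1/7587 ≈ 0.00013180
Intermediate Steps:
1/(-671516 + 679103) = 1/7587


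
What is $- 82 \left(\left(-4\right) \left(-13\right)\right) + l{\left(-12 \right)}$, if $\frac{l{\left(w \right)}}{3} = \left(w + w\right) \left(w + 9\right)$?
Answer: $-4048$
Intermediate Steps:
$l{\left(w \right)} = 6 w \left(9 + w\right)$ ($l{\left(w \right)} = 3 \left(w + w\right) \left(w + 9\right) = 3 \cdot 2 w \left(9 + w\right) = 6 w \left(9 + w\right)$)
$- 82 \left(\left(-4\right) \left(-13\right)\right) + l{\left(-12 \right)} = - 82 \left(\left(-4\right) \left(-13\right)\right) + 6 \left(-12\right) \left(9 - 12\right) = \left(-82\right) 52 + 6 \left(-12\right) \left(-3\right) = -4264 + 216 = -4048$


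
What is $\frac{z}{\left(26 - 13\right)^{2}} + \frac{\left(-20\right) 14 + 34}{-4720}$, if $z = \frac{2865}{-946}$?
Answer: $\frac{6451551}{188651320} \approx 0.034198$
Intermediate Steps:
$z = - \frac{2865}{946}$ ($z = 2865 \left(- \frac{1}{946}\right) = - \frac{2865}{946} \approx -3.0285$)
$\frac{z}{\left(26 - 13\right)^{2}} + \frac{\left(-20\right) 14 + 34}{-4720} = - \frac{2865}{946 \left(26 - 13\right)^{2}} + \frac{\left(-20\right) 14 + 34}{-4720} = - \frac{2865}{946 \cdot 13^{2}} + \left(-280 + 34\right) \left(- \frac{1}{4720}\right) = - \frac{2865}{946 \cdot 169} - - \frac{123}{2360} = \left(- \frac{2865}{946}\right) \frac{1}{169} + \frac{123}{2360} = - \frac{2865}{159874} + \frac{123}{2360} = \frac{6451551}{188651320}$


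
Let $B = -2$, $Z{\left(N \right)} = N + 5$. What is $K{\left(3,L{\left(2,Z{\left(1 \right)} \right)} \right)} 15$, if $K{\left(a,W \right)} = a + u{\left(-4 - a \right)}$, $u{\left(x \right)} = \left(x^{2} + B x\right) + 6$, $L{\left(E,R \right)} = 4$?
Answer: $1080$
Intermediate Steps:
$Z{\left(N \right)} = 5 + N$
$u{\left(x \right)} = 6 + x^{2} - 2 x$ ($u{\left(x \right)} = \left(x^{2} - 2 x\right) + 6 = 6 + x^{2} - 2 x$)
$K{\left(a,W \right)} = 14 + \left(-4 - a\right)^{2} + 3 a$ ($K{\left(a,W \right)} = a + \left(6 + \left(-4 - a\right)^{2} - 2 \left(-4 - a\right)\right) = a + \left(6 + \left(-4 - a\right)^{2} + \left(8 + 2 a\right)\right) = a + \left(14 + \left(-4 - a\right)^{2} + 2 a\right) = 14 + \left(-4 - a\right)^{2} + 3 a$)
$K{\left(3,L{\left(2,Z{\left(1 \right)} \right)} \right)} 15 = \left(30 + 3^{2} + 11 \cdot 3\right) 15 = \left(30 + 9 + 33\right) 15 = 72 \cdot 15 = 1080$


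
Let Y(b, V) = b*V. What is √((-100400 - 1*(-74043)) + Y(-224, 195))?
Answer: I*√70037 ≈ 264.65*I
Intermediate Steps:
Y(b, V) = V*b
√((-100400 - 1*(-74043)) + Y(-224, 195)) = √((-100400 - 1*(-74043)) + 195*(-224)) = √((-100400 + 74043) - 43680) = √(-26357 - 43680) = √(-70037) = I*√70037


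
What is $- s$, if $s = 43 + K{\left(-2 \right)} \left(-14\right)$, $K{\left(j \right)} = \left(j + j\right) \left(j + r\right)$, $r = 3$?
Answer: $-99$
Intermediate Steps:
$K{\left(j \right)} = 2 j \left(3 + j\right)$ ($K{\left(j \right)} = \left(j + j\right) \left(j + 3\right) = 2 j \left(3 + j\right)$)
$s = 99$ ($s = 43 + 2 \left(-2\right) \left(3 - 2\right) \left(-14\right) = 43 + 2 \left(-2\right) 1 \left(-14\right) = 43 - -56 = 43 + 56 = 99$)
$- s = \left(-1\right) 99 = -99$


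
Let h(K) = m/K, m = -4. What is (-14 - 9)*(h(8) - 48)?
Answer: 2231/2 ≈ 1115.5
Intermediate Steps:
h(K) = -4/K
(-14 - 9)*(h(8) - 48) = (-14 - 9)*(-4/8 - 48) = -23*(-4*⅛ - 48) = -23*(-½ - 48) = -23*(-97/2) = 2231/2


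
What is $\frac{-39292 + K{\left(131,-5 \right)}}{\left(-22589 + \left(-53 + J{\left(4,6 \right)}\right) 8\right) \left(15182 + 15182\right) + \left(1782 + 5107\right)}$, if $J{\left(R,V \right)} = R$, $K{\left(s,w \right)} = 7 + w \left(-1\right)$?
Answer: $\frac{7856}{139557639} \approx 5.6292 \cdot 10^{-5}$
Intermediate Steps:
$K{\left(s,w \right)} = 7 - w$
$\frac{-39292 + K{\left(131,-5 \right)}}{\left(-22589 + \left(-53 + J{\left(4,6 \right)}\right) 8\right) \left(15182 + 15182\right) + \left(1782 + 5107\right)} = \frac{-39292 + \left(7 - -5\right)}{\left(-22589 + \left(-53 + 4\right) 8\right) \left(15182 + 15182\right) + \left(1782 + 5107\right)} = \frac{-39292 + \left(7 + 5\right)}{\left(-22589 - 392\right) 30364 + 6889} = \frac{-39292 + 12}{\left(-22589 - 392\right) 30364 + 6889} = - \frac{39280}{\left(-22981\right) 30364 + 6889} = - \frac{39280}{-697795084 + 6889} = - \frac{39280}{-697788195} = \left(-39280\right) \left(- \frac{1}{697788195}\right) = \frac{7856}{139557639}$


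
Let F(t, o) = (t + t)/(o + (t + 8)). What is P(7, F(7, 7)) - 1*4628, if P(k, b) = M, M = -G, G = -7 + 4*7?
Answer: -4649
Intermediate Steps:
G = 21 (G = -7 + 28 = 21)
F(t, o) = 2*t/(8 + o + t) (F(t, o) = (2*t)/(o + (8 + t)) = (2*t)/(8 + o + t) = 2*t/(8 + o + t))
M = -21 (M = -1*21 = -21)
P(k, b) = -21
P(7, F(7, 7)) - 1*4628 = -21 - 1*4628 = -21 - 4628 = -4649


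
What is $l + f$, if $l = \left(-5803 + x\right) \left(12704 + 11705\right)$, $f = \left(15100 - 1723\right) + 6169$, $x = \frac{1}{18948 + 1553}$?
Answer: $- \frac{2903472161972}{20501} \approx -1.4163 \cdot 10^{8}$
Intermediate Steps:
$x = \frac{1}{20501} \approx 4.8778 \cdot 10^{-5}$
$f = 19546$ ($f = 13377 + 6169 = 19546$)
$l = - \frac{2903872874518}{20501}$ ($l = \left(-5803 + \frac{1}{20501}\right) \left(12704 + 11705\right) = \left(- \frac{118967302}{20501}\right) 24409 = - \frac{2903872874518}{20501} \approx -1.4165 \cdot 10^{8}$)
$l + f = - \frac{2903872874518}{20501} + 19546 = - \frac{2903472161972}{20501}$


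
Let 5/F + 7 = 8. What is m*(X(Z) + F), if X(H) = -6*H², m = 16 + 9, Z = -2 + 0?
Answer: -475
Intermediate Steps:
F = 5 (F = 5/(-7 + 8) = 5/1 = 5*1 = 5)
Z = -2
m = 25
m*(X(Z) + F) = 25*(-6*(-2)² + 5) = 25*(-6*4 + 5) = 25*(-24 + 5) = 25*(-19) = -475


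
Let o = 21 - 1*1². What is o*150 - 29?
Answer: 2971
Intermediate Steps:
o = 20 (o = 21 - 1*1 = 21 - 1 = 20)
o*150 - 29 = 20*150 - 29 = 3000 - 29 = 2971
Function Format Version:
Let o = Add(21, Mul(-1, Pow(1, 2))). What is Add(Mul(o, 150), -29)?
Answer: 2971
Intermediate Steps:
o = 20 (o = Add(21, Mul(-1, 1)) = Add(21, -1) = 20)
Add(Mul(o, 150), -29) = Add(Mul(20, 150), -29) = Add(3000, -29) = 2971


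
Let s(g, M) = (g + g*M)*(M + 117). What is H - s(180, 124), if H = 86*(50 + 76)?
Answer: -5411664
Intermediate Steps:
s(g, M) = (117 + M)*(g + M*g) (s(g, M) = (g + M*g)*(117 + M) = (117 + M)*(g + M*g))
H = 10836 (H = 86*126 = 10836)
H - s(180, 124) = 10836 - 180*(117 + 124**2 + 118*124) = 10836 - 180*(117 + 15376 + 14632) = 10836 - 180*30125 = 10836 - 1*5422500 = 10836 - 5422500 = -5411664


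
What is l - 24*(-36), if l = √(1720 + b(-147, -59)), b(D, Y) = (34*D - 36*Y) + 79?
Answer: 864 + 5*I*√43 ≈ 864.0 + 32.787*I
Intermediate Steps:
b(D, Y) = 79 - 36*Y + 34*D (b(D, Y) = (-36*Y + 34*D) + 79 = 79 - 36*Y + 34*D)
l = 5*I*√43 (l = √(1720 + (79 - 36*(-59) + 34*(-147))) = √(1720 + (79 + 2124 - 4998)) = √(1720 - 2795) = √(-1075) = 5*I*√43 ≈ 32.787*I)
l - 24*(-36) = 5*I*√43 - 24*(-36) = 5*I*√43 - 1*(-864) = 5*I*√43 + 864 = 864 + 5*I*√43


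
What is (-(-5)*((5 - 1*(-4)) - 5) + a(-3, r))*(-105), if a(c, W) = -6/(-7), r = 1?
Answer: -2190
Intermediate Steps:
a(c, W) = 6/7 (a(c, W) = -6*(-⅐) = 6/7)
(-(-5)*((5 - 1*(-4)) - 5) + a(-3, r))*(-105) = (-(-5)*((5 - 1*(-4)) - 5) + 6/7)*(-105) = (-(-5)*((5 + 4) - 5) + 6/7)*(-105) = (-(-5)*(9 - 5) + 6/7)*(-105) = (-(-5)*4 + 6/7)*(-105) = (-1*(-20) + 6/7)*(-105) = (20 + 6/7)*(-105) = (146/7)*(-105) = -2190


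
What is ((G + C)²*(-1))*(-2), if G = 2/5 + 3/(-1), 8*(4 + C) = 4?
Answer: 3721/50 ≈ 74.420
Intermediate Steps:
C = -7/2 (C = -4 + (⅛)*4 = -4 + ½ = -7/2 ≈ -3.5000)
G = -13/5 (G = 2*(⅕) + 3*(-1) = ⅖ - 3 = -13/5 ≈ -2.6000)
((G + C)²*(-1))*(-2) = ((-13/5 - 7/2)²*(-1))*(-2) = ((-61/10)²*(-1))*(-2) = ((3721/100)*(-1))*(-2) = -3721/100*(-2) = 3721/50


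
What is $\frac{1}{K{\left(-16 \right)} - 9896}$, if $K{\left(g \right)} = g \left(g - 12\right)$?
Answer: $- \frac{1}{9448} \approx -0.00010584$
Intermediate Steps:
$K{\left(g \right)} = g \left(-12 + g\right)$
$\frac{1}{K{\left(-16 \right)} - 9896} = \frac{1}{- 16 \left(-12 - 16\right) - 9896} = \frac{1}{\left(-16\right) \left(-28\right) - 9896} = \frac{1}{448 - 9896} = \frac{1}{-9448} = - \frac{1}{9448}$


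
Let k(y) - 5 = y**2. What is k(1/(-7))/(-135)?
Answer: -82/2205 ≈ -0.037188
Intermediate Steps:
k(y) = 5 + y**2
k(1/(-7))/(-135) = (5 + (1/(-7))**2)/(-135) = (5 + (-1/7)**2)*(-1/135) = (5 + 1/49)*(-1/135) = (246/49)*(-1/135) = -82/2205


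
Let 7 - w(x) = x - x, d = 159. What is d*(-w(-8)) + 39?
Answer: -1074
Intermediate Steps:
w(x) = 7 (w(x) = 7 - (x - x) = 7 - 1*0 = 7 + 0 = 7)
d*(-w(-8)) + 39 = 159*(-1*7) + 39 = 159*(-7) + 39 = -1113 + 39 = -1074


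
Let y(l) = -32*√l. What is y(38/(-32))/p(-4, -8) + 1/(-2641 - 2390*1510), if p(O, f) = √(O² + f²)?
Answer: -1/7596810 - 2*I*√95/5 ≈ -1.3163e-7 - 3.8987*I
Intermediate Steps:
y(38/(-32))/p(-4, -8) + 1/(-2641 - 2390*1510) = (-32*√38*(I*√2/8))/(√((-4)² + (-8)²)) + 1/(-2641 - 2390*1510) = (-32*I*√19/4)/(√(16 + 64)) + (1/1510)/(-5031) = (-8*I*√19)/(√80) - 1/5031*1/1510 = (-8*I*√19)/((4*√5)) - 1/7596810 = (-8*I*√19)*(√5/20) - 1/7596810 = -2*I*√95/5 - 1/7596810 = -1/7596810 - 2*I*√95/5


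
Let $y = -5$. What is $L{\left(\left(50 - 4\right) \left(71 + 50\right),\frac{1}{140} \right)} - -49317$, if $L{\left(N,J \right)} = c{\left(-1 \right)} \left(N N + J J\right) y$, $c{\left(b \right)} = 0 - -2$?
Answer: $- \frac{607118316281}{1960} \approx -3.0975 \cdot 10^{8}$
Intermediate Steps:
$c{\left(b \right)} = 2$ ($c{\left(b \right)} = 0 + 2 = 2$)
$L{\left(N,J \right)} = - 10 J^{2} - 10 N^{2}$ ($L{\left(N,J \right)} = 2 \left(N N + J J\right) \left(-5\right) = 2 \left(N^{2} + J^{2}\right) \left(-5\right) = 2 \left(J^{2} + N^{2}\right) \left(-5\right) = \left(2 J^{2} + 2 N^{2}\right) \left(-5\right) = - 10 J^{2} - 10 N^{2}$)
$L{\left(\left(50 - 4\right) \left(71 + 50\right),\frac{1}{140} \right)} - -49317 = \left(- 10 \left(\frac{1}{140}\right)^{2} - 10 \left(\left(50 - 4\right) \left(71 + 50\right)\right)^{2}\right) - -49317 = \left(- \frac{10}{19600} - 10 \left(46 \cdot 121\right)^{2}\right) + 49317 = \left(\left(-10\right) \frac{1}{19600} - 10 \cdot 5566^{2}\right) + 49317 = \left(- \frac{1}{1960} - 309803560\right) + 49317 = - \frac{607214977601}{1960} + 49317 = - \frac{607118316281}{1960}$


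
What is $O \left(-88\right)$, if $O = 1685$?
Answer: $-148280$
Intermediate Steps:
$O \left(-88\right) = 1685 \left(-88\right) = -148280$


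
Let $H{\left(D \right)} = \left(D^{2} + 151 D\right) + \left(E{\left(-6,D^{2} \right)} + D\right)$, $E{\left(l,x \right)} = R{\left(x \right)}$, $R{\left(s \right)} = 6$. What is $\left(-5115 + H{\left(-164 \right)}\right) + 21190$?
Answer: $18049$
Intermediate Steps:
$E{\left(l,x \right)} = 6$
$H{\left(D \right)} = 6 + D^{2} + 152 D$ ($H{\left(D \right)} = \left(D^{2} + 151 D\right) + \left(6 + D\right) = 6 + D^{2} + 152 D$)
$\left(-5115 + H{\left(-164 \right)}\right) + 21190 = \left(-5115 + \left(6 + \left(-164\right)^{2} + 152 \left(-164\right)\right)\right) + 21190 = \left(-5115 + \left(6 + 26896 - 24928\right)\right) + 21190 = \left(-5115 + 1974\right) + 21190 = -3141 + 21190 = 18049$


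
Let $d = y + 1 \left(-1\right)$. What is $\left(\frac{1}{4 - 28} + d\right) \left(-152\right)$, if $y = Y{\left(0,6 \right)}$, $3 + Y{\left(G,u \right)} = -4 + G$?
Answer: $\frac{3667}{3} \approx 1222.3$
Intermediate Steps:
$Y{\left(G,u \right)} = -7 + G$ ($Y{\left(G,u \right)} = -3 + \left(-4 + G\right) = -7 + G$)
$y = -7$ ($y = -7 + 0 = -7$)
$d = -8$ ($d = -7 + 1 \left(-1\right) = -7 - 1 = -8$)
$\left(\frac{1}{4 - 28} + d\right) \left(-152\right) = \left(\frac{1}{4 - 28} - 8\right) \left(-152\right) = \left(\frac{1}{-24} - 8\right) \left(-152\right) = \left(- \frac{1}{24} - 8\right) \left(-152\right) = \left(- \frac{193}{24}\right) \left(-152\right) = \frac{3667}{3}$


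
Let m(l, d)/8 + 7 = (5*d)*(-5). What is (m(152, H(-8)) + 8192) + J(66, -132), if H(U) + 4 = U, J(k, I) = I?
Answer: 10404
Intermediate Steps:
H(U) = -4 + U
m(l, d) = -56 - 200*d (m(l, d) = -56 + 8*((5*d)*(-5)) = -56 + 8*(-25*d) = -56 - 200*d)
(m(152, H(-8)) + 8192) + J(66, -132) = ((-56 - 200*(-4 - 8)) + 8192) - 132 = ((-56 - 200*(-12)) + 8192) - 132 = ((-56 + 2400) + 8192) - 132 = (2344 + 8192) - 132 = 10536 - 132 = 10404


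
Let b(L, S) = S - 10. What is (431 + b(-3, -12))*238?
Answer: 97342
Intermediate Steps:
b(L, S) = -10 + S
(431 + b(-3, -12))*238 = (431 + (-10 - 12))*238 = (431 - 22)*238 = 409*238 = 97342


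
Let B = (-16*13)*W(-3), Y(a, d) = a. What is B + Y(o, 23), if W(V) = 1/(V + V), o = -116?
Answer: -244/3 ≈ -81.333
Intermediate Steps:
W(V) = 1/(2*V)
B = 104/3 (B = (-16*13)*((½)/(-3)) = -104*(-1)/3 = -208*(-⅙) = 104/3 ≈ 34.667)
B + Y(o, 23) = 104/3 - 116 = -244/3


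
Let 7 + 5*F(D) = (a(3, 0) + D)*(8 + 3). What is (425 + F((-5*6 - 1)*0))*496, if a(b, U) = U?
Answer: 1050528/5 ≈ 2.1011e+5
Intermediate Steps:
F(D) = -7/5 + 11*D/5 (F(D) = -7/5 + ((0 + D)*(8 + 3))/5 = -7/5 + (D*11)/5 = -7/5 + (11*D)/5 = -7/5 + 11*D/5)
(425 + F((-5*6 - 1)*0))*496 = (425 + (-7/5 + 11*((-5*6 - 1)*0)/5))*496 = (425 + (-7/5 + 11*((-30 - 1)*0)/5))*496 = (425 + (-7/5 + 11*(-31*0)/5))*496 = (425 + (-7/5 + (11/5)*0))*496 = (425 + (-7/5 + 0))*496 = (425 - 7/5)*496 = (2118/5)*496 = 1050528/5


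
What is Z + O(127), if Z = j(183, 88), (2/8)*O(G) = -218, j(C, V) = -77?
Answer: -949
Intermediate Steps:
O(G) = -872 (O(G) = 4*(-218) = -872)
Z = -77
Z + O(127) = -77 - 872 = -949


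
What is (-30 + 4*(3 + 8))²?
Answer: 196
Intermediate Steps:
(-30 + 4*(3 + 8))² = (-30 + 4*11)² = (-30 + 44)² = 14² = 196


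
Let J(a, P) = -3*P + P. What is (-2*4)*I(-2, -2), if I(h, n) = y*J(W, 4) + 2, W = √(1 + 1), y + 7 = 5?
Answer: -144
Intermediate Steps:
y = -2 (y = -7 + 5 = -2)
W = √2 ≈ 1.4142
J(a, P) = -2*P
I(h, n) = 18 (I(h, n) = -(-4)*4 + 2 = -2*(-8) + 2 = 16 + 2 = 18)
(-2*4)*I(-2, -2) = -2*4*18 = -8*18 = -144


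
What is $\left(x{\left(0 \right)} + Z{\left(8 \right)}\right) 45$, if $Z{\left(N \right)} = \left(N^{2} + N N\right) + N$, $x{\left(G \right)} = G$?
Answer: $6120$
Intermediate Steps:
$Z{\left(N \right)} = N + 2 N^{2}$ ($Z{\left(N \right)} = \left(N^{2} + N^{2}\right) + N = 2 N^{2} + N = N + 2 N^{2}$)
$\left(x{\left(0 \right)} + Z{\left(8 \right)}\right) 45 = \left(0 + 8 \left(1 + 2 \cdot 8\right)\right) 45 = \left(0 + 8 \left(1 + 16\right)\right) 45 = \left(0 + 8 \cdot 17\right) 45 = \left(0 + 136\right) 45 = 136 \cdot 45 = 6120$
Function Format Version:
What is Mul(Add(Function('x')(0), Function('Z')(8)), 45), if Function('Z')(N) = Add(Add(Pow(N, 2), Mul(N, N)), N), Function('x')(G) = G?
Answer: 6120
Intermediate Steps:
Function('Z')(N) = Add(N, Mul(2, Pow(N, 2))) (Function('Z')(N) = Add(Add(Pow(N, 2), Pow(N, 2)), N) = Add(Mul(2, Pow(N, 2)), N) = Add(N, Mul(2, Pow(N, 2))))
Mul(Add(Function('x')(0), Function('Z')(8)), 45) = Mul(Add(0, Mul(8, Add(1, Mul(2, 8)))), 45) = Mul(Add(0, Mul(8, Add(1, 16))), 45) = Mul(Add(0, Mul(8, 17)), 45) = Mul(Add(0, 136), 45) = Mul(136, 45) = 6120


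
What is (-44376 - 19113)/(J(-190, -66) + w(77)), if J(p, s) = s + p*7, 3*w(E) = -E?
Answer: 190467/4265 ≈ 44.658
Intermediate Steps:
w(E) = -E/3 (w(E) = (-E)/3 = -E/3)
J(p, s) = s + 7*p
(-44376 - 19113)/(J(-190, -66) + w(77)) = (-44376 - 19113)/((-66 + 7*(-190)) - 1/3*77) = -63489/((-66 - 1330) - 77/3) = -63489/(-1396 - 77/3) = -63489/(-4265/3) = -63489*(-3/4265) = 190467/4265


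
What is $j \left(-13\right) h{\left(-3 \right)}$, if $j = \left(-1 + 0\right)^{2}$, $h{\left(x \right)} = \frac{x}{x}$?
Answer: $-13$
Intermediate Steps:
$h{\left(x \right)} = 1$
$j = 1$ ($j = \left(-1\right)^{2} = 1$)
$j \left(-13\right) h{\left(-3 \right)} = 1 \left(-13\right) 1 = \left(-13\right) 1 = -13$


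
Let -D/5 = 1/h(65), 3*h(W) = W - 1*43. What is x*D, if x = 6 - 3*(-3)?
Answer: -225/22 ≈ -10.227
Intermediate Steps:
h(W) = -43/3 + W/3 (h(W) = (W - 1*43)/3 = (W - 43)/3 = (-43 + W)/3 = -43/3 + W/3)
D = -15/22 (D = -5/(-43/3 + (⅓)*65) = -5/(-43/3 + 65/3) = -5/22/3 = -5*3/22 = -15/22 ≈ -0.68182)
x = 15 (x = 6 + 9 = 15)
x*D = 15*(-15/22) = -225/22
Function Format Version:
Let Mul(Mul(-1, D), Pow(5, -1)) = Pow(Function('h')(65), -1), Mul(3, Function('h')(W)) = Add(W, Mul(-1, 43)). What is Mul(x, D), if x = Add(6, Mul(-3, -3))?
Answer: Rational(-225, 22) ≈ -10.227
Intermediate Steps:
Function('h')(W) = Add(Rational(-43, 3), Mul(Rational(1, 3), W)) (Function('h')(W) = Mul(Rational(1, 3), Add(W, Mul(-1, 43))) = Mul(Rational(1, 3), Add(W, -43)) = Mul(Rational(1, 3), Add(-43, W)) = Add(Rational(-43, 3), Mul(Rational(1, 3), W)))
D = Rational(-15, 22) (D = Mul(-5, Pow(Add(Rational(-43, 3), Mul(Rational(1, 3), 65)), -1)) = Mul(-5, Pow(Add(Rational(-43, 3), Rational(65, 3)), -1)) = Mul(-5, Pow(Rational(22, 3), -1)) = Mul(-5, Rational(3, 22)) = Rational(-15, 22) ≈ -0.68182)
x = 15 (x = Add(6, 9) = 15)
Mul(x, D) = Mul(15, Rational(-15, 22)) = Rational(-225, 22)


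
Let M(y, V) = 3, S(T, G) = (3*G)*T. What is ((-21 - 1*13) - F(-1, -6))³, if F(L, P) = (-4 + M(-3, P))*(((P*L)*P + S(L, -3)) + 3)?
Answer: -195112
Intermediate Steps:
S(T, G) = 3*G*T
F(L, P) = -3 + 9*L - L*P² (F(L, P) = (-4 + 3)*(((P*L)*P + 3*(-3)*L) + 3) = -(((L*P)*P - 9*L) + 3) = -((L*P² - 9*L) + 3) = -((-9*L + L*P²) + 3) = -(3 - 9*L + L*P²) = -3 + 9*L - L*P²)
((-21 - 1*13) - F(-1, -6))³ = ((-21 - 1*13) - (-3 + 9*(-1) - 1*(-1)*(-6)²))³ = ((-21 - 13) - (-3 - 9 - 1*(-1)*36))³ = (-34 - (-3 - 9 + 36))³ = (-34 - 1*24)³ = (-34 - 24)³ = (-58)³ = -195112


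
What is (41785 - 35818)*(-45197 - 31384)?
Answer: -456958827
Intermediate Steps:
(41785 - 35818)*(-45197 - 31384) = 5967*(-76581) = -456958827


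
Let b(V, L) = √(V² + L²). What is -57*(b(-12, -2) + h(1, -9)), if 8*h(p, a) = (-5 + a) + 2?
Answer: 171/2 - 114*√37 ≈ -607.93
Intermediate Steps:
b(V, L) = √(L² + V²)
h(p, a) = -3/8 + a/8 (h(p, a) = ((-5 + a) + 2)/8 = (-3 + a)/8 = -3/8 + a/8)
-57*(b(-12, -2) + h(1, -9)) = -57*(√((-2)² + (-12)²) + (-3/8 + (⅛)*(-9))) = -57*(√(4 + 144) + (-3/8 - 9/8)) = -57*(√148 - 3/2) = -57*(2*√37 - 3/2) = -57*(-3/2 + 2*√37) = 171/2 - 114*√37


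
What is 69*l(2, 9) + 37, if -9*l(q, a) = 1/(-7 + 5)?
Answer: 245/6 ≈ 40.833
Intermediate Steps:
l(q, a) = 1/18 (l(q, a) = -1/(9*(-7 + 5)) = -⅑/(-2) = -⅑*(-½) = 1/18)
69*l(2, 9) + 37 = 69*(1/18) + 37 = 23/6 + 37 = 245/6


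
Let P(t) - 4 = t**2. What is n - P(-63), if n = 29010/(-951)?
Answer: -1269111/317 ≈ -4003.5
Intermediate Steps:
P(t) = 4 + t**2
n = -9670/317 (n = 29010*(-1/951) = -9670/317 ≈ -30.505)
n - P(-63) = -9670/317 - (4 + (-63)**2) = -9670/317 - (4 + 3969) = -9670/317 - 1*3973 = -9670/317 - 3973 = -1269111/317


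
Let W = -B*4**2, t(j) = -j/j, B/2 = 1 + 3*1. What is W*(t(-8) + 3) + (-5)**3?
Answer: -381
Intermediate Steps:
B = 8 (B = 2*(1 + 3*1) = 2*(1 + 3) = 2*4 = 8)
t(j) = -1 (t(j) = -1*1 = -1)
W = -128 (W = -1*8*4**2 = -8*16 = -128)
W*(t(-8) + 3) + (-5)**3 = -128*(-1 + 3) + (-5)**3 = -128*2 - 125 = -256 - 125 = -381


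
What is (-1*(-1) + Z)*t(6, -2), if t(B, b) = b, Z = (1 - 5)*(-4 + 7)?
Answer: 22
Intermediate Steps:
Z = -12 (Z = -4*3 = -12)
(-1*(-1) + Z)*t(6, -2) = (-1*(-1) - 12)*(-2) = (1 - 12)*(-2) = -11*(-2) = 22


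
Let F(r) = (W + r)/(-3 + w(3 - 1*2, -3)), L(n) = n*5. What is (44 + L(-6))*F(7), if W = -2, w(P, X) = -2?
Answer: -14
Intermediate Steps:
L(n) = 5*n
F(r) = ⅖ - r/5 (F(r) = (-2 + r)/(-3 - 2) = (-2 + r)/(-5) = (-2 + r)*(-⅕) = ⅖ - r/5)
(44 + L(-6))*F(7) = (44 + 5*(-6))*(⅖ - ⅕*7) = (44 - 30)*(⅖ - 7/5) = 14*(-1) = -14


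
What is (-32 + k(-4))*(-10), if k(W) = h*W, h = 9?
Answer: 680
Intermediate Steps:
k(W) = 9*W
(-32 + k(-4))*(-10) = (-32 + 9*(-4))*(-10) = (-32 - 36)*(-10) = -68*(-10) = 680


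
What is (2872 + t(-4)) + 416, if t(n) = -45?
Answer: 3243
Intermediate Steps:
(2872 + t(-4)) + 416 = (2872 - 45) + 416 = 2827 + 416 = 3243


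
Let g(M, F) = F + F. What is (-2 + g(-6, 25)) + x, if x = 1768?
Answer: 1816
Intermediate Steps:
g(M, F) = 2*F
(-2 + g(-6, 25)) + x = (-2 + 2*25) + 1768 = (-2 + 50) + 1768 = 48 + 1768 = 1816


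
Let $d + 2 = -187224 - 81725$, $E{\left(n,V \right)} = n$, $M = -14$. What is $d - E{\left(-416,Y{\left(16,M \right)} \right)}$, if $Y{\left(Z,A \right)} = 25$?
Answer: $-268535$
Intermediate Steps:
$d = -268951$ ($d = -2 - 268949 = -268951$)
$d - E{\left(-416,Y{\left(16,M \right)} \right)} = -268951 - -416 = -268951 + 416 = -268535$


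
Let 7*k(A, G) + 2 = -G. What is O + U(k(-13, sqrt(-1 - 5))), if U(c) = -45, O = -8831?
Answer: -8876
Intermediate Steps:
k(A, G) = -2/7 - G/7 (k(A, G) = -2/7 + (-G)/7 = -2/7 - G/7)
O + U(k(-13, sqrt(-1 - 5))) = -8831 - 45 = -8876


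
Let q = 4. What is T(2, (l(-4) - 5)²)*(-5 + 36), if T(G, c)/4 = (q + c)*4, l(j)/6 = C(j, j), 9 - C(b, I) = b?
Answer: 2645168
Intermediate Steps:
C(b, I) = 9 - b
l(j) = 54 - 6*j (l(j) = 6*(9 - j) = 54 - 6*j)
T(G, c) = 64 + 16*c (T(G, c) = 4*((4 + c)*4) = 4*(16 + 4*c) = 64 + 16*c)
T(2, (l(-4) - 5)²)*(-5 + 36) = (64 + 16*((54 - 6*(-4)) - 5)²)*(-5 + 36) = (64 + 16*((54 + 24) - 5)²)*31 = (64 + 16*(78 - 5)²)*31 = (64 + 16*73²)*31 = (64 + 16*5329)*31 = (64 + 85264)*31 = 85328*31 = 2645168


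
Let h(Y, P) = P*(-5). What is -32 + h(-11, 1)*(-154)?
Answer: 738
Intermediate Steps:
h(Y, P) = -5*P
-32 + h(-11, 1)*(-154) = -32 - 5*1*(-154) = -32 - 5*(-154) = -32 + 770 = 738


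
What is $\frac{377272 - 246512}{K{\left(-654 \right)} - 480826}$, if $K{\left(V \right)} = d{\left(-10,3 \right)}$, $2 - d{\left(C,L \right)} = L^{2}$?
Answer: $- \frac{130760}{480833} \approx -0.27194$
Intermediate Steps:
$d{\left(C,L \right)} = 2 - L^{2}$
$K{\left(V \right)} = -7$ ($K{\left(V \right)} = 2 - 3^{2} = 2 - 9 = -7$)
$\frac{377272 - 246512}{K{\left(-654 \right)} - 480826} = \frac{377272 - 246512}{-7 - 480826} = \frac{130760}{-480833} = 130760 \left(- \frac{1}{480833}\right) = - \frac{130760}{480833}$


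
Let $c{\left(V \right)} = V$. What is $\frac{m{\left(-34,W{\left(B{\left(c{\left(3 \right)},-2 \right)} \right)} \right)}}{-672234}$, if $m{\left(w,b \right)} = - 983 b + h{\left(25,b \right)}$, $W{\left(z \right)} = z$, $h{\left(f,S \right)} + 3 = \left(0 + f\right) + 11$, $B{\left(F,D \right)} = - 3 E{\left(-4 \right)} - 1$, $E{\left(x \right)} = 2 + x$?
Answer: $\frac{2441}{336117} \approx 0.0072623$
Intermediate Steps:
$B{\left(F,D \right)} = 5$ ($B{\left(F,D \right)} = - 3 \left(2 - 4\right) - 1 = \left(-3\right) \left(-2\right) - 1 = 6 - 1 = 5$)
$h{\left(f,S \right)} = 8 + f$ ($h{\left(f,S \right)} = -3 + \left(\left(0 + f\right) + 11\right) = -3 + \left(f + 11\right) = -3 + \left(11 + f\right) = 8 + f$)
$m{\left(w,b \right)} = 33 - 983 b$ ($m{\left(w,b \right)} = - 983 b + \left(8 + 25\right) = - 983 b + 33 = 33 - 983 b$)
$\frac{m{\left(-34,W{\left(B{\left(c{\left(3 \right)},-2 \right)} \right)} \right)}}{-672234} = \frac{33 - 4915}{-672234} = \left(33 - 4915\right) \left(- \frac{1}{672234}\right) = \left(-4882\right) \left(- \frac{1}{672234}\right) = \frac{2441}{336117}$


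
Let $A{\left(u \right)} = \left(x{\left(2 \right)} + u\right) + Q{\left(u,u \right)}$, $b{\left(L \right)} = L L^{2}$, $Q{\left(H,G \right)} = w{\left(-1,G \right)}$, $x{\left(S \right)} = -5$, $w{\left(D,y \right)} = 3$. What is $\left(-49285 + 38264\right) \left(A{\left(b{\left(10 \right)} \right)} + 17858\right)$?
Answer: $-207811976$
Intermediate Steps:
$Q{\left(H,G \right)} = 3$
$b{\left(L \right)} = L^{3}$
$A{\left(u \right)} = -2 + u$ ($A{\left(u \right)} = \left(-5 + u\right) + 3 = -2 + u$)
$\left(-49285 + 38264\right) \left(A{\left(b{\left(10 \right)} \right)} + 17858\right) = \left(-49285 + 38264\right) \left(\left(-2 + 10^{3}\right) + 17858\right) = - 11021 \left(\left(-2 + 1000\right) + 17858\right) = - 11021 \left(998 + 17858\right) = \left(-11021\right) 18856 = -207811976$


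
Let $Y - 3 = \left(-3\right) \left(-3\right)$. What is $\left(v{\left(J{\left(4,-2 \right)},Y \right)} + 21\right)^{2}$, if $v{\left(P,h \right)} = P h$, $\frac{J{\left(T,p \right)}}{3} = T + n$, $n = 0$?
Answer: $27225$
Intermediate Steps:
$Y = 12$ ($Y = 3 - -9 = 3 + 9 = 12$)
$J{\left(T,p \right)} = 3 T$ ($J{\left(T,p \right)} = 3 \left(T + 0\right) = 3 T$)
$\left(v{\left(J{\left(4,-2 \right)},Y \right)} + 21\right)^{2} = \left(3 \cdot 4 \cdot 12 + 21\right)^{2} = \left(12 \cdot 12 + 21\right)^{2} = \left(144 + 21\right)^{2} = 165^{2} = 27225$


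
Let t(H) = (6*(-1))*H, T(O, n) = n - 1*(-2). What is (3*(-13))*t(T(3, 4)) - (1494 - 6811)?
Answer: 6721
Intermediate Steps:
T(O, n) = 2 + n (T(O, n) = n + 2 = 2 + n)
t(H) = -6*H
(3*(-13))*t(T(3, 4)) - (1494 - 6811) = (3*(-13))*(-6*(2 + 4)) - (1494 - 6811) = -(-234)*6 - 1*(-5317) = -39*(-36) + 5317 = 1404 + 5317 = 6721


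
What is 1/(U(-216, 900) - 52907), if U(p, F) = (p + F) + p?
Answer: -1/52439 ≈ -1.9070e-5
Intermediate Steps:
U(p, F) = F + 2*p (U(p, F) = (F + p) + p = F + 2*p)
1/(U(-216, 900) - 52907) = 1/((900 + 2*(-216)) - 52907) = 1/((900 - 432) - 52907) = 1/(468 - 52907) = 1/(-52439) = -1/52439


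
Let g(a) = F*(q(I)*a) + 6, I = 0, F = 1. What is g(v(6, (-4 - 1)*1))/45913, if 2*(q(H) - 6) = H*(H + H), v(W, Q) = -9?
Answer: -48/45913 ≈ -0.0010455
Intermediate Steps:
q(H) = 6 + H**2 (q(H) = 6 + (H*(H + H))/2 = 6 + (H*(2*H))/2 = 6 + (2*H**2)/2 = 6 + H**2)
g(a) = 6 + 6*a (g(a) = 1*((6 + 0**2)*a) + 6 = 1*((6 + 0)*a) + 6 = 1*(6*a) + 6 = 6*a + 6 = 6 + 6*a)
g(v(6, (-4 - 1)*1))/45913 = (6 + 6*(-9))/45913 = (6 - 54)*(1/45913) = -48*1/45913 = -48/45913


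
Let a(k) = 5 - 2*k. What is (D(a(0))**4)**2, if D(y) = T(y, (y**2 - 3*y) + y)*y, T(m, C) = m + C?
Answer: 10000000000000000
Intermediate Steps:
T(m, C) = C + m
D(y) = y*(y**2 - y) (D(y) = (((y**2 - 3*y) + y) + y)*y = ((y**2 - 2*y) + y)*y = (y**2 - y)*y = y*(y**2 - y))
(D(a(0))**4)**2 = (((5 - 2*0)**2*(-1 + (5 - 2*0)))**4)**2 = (((5 + 0)**2*(-1 + (5 + 0)))**4)**2 = ((5**2*(-1 + 5))**4)**2 = ((25*4)**4)**2 = (100**4)**2 = 100000000**2 = 10000000000000000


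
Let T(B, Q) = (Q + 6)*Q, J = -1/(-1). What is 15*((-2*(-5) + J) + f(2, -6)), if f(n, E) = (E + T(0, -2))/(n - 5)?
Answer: 235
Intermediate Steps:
J = 1 (J = -1*(-1) = 1)
T(B, Q) = Q*(6 + Q) (T(B, Q) = (6 + Q)*Q = Q*(6 + Q))
f(n, E) = (-8 + E)/(-5 + n) (f(n, E) = (E - 2*(6 - 2))/(n - 5) = (E - 2*4)/(-5 + n) = (E - 8)/(-5 + n) = (-8 + E)/(-5 + n))
15*((-2*(-5) + J) + f(2, -6)) = 15*((-2*(-5) + 1) + (-8 - 6)/(-5 + 2)) = 15*((10 + 1) - 14/(-3)) = 15*(11 - ⅓*(-14)) = 15*(11 + 14/3) = 15*(47/3) = 235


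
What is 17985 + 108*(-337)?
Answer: -18411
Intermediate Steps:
17985 + 108*(-337) = 17985 - 36396 = -18411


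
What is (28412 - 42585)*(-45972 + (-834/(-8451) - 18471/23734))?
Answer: 43563161473094383/66858678 ≈ 6.5157e+8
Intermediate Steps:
(28412 - 42585)*(-45972 + (-834/(-8451) - 18471/23734)) = -14173*(-45972 + (-834*(-1/8451) - 18471*1/23734)) = -14173*(-45972 + (278/2817 - 18471/23734)) = -14173*(-45972 - 45434755/66858678) = -14173*(-3073672579771/66858678) = 43563161473094383/66858678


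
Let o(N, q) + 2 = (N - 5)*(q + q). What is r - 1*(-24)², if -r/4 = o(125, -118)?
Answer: 112712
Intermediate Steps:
o(N, q) = -2 + 2*q*(-5 + N) (o(N, q) = -2 + (N - 5)*(q + q) = -2 + (-5 + N)*(2*q) = -2 + 2*q*(-5 + N))
r = 113288 (r = -4*(-2 - 10*(-118) + 2*125*(-118)) = -4*(-2 + 1180 - 29500) = -4*(-28322) = 113288)
r - 1*(-24)² = 113288 - 1*(-24)² = 113288 - 1*576 = 113288 - 576 = 112712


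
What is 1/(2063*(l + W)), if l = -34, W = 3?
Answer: -1/63953 ≈ -1.5636e-5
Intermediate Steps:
1/(2063*(l + W)) = 1/(2063*(-34 + 3)) = (1/2063)/(-31) = (1/2063)*(-1/31) = -1/63953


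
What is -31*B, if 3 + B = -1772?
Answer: 55025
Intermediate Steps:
B = -1775 (B = -3 - 1772 = -1775)
-31*B = -31*(-1775) = 55025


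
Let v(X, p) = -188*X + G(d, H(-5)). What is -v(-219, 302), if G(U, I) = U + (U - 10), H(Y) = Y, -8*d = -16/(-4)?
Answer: -41161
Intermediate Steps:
d = -½ (d = -(-2)/(-4) = -(-2)*(-1)/4 = -⅛*4 = -½ ≈ -0.50000)
G(U, I) = -10 + 2*U (G(U, I) = U + (-10 + U) = -10 + 2*U)
v(X, p) = -11 - 188*X (v(X, p) = -188*X + (-10 + 2*(-½)) = -188*X + (-10 - 1) = -188*X - 11 = -11 - 188*X)
-v(-219, 302) = -(-11 - 188*(-219)) = -(-11 + 41172) = -1*41161 = -41161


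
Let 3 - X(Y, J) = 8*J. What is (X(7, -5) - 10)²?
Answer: 1089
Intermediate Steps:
X(Y, J) = 3 - 8*J
(X(7, -5) - 10)² = ((3 - 8*(-5)) - 10)² = ((3 + 40) - 10)² = (43 - 10)² = 33² = 1089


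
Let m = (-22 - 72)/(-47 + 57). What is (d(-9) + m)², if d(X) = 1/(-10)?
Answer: 361/4 ≈ 90.250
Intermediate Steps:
d(X) = -⅒
m = -47/5 (m = -94/10 = -94*⅒ = -47/5 ≈ -9.4000)
(d(-9) + m)² = (-⅒ - 47/5)² = (-19/2)² = 361/4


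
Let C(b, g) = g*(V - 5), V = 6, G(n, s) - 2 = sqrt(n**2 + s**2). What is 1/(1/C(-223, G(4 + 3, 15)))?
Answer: 2 + sqrt(274) ≈ 18.553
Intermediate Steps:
G(n, s) = 2 + sqrt(n**2 + s**2)
C(b, g) = g (C(b, g) = g*(6 - 5) = g*1 = g)
1/(1/C(-223, G(4 + 3, 15))) = 1/(1/(2 + sqrt((4 + 3)**2 + 15**2))) = 1/(1/(2 + sqrt(7**2 + 225))) = 1/(1/(2 + sqrt(49 + 225))) = 1/(1/(2 + sqrt(274))) = 2 + sqrt(274)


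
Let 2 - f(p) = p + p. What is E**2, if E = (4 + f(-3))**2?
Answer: 20736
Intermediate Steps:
f(p) = 2 - 2*p (f(p) = 2 - (p + p) = 2 - 2*p)
E = 144 (E = (4 + (2 - 2*(-3)))**2 = (4 + (2 + 6))**2 = (4 + 8)**2 = 12**2 = 144)
E**2 = 144**2 = 20736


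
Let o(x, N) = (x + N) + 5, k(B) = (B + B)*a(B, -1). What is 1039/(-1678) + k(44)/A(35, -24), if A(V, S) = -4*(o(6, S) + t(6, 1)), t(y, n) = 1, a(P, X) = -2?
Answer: -21575/5034 ≈ -4.2859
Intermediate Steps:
k(B) = -4*B (k(B) = (B + B)*(-2) = (2*B)*(-2) = -4*B)
o(x, N) = 5 + N + x (o(x, N) = (N + x) + 5 = 5 + N + x)
A(V, S) = -48 - 4*S (A(V, S) = -4*((5 + S + 6) + 1) = -4*((11 + S) + 1) = -4*(12 + S) = -48 - 4*S)
1039/(-1678) + k(44)/A(35, -24) = 1039/(-1678) + (-4*44)/(-48 - 4*(-24)) = 1039*(-1/1678) - 176/(-48 + 96) = -1039/1678 - 176/48 = -1039/1678 - 176*1/48 = -1039/1678 - 11/3 = -21575/5034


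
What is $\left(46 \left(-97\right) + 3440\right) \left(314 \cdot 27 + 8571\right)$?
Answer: $-17424078$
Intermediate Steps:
$\left(46 \left(-97\right) + 3440\right) \left(314 \cdot 27 + 8571\right) = \left(-4462 + 3440\right) \left(8478 + 8571\right) = \left(-1022\right) 17049 = -17424078$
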